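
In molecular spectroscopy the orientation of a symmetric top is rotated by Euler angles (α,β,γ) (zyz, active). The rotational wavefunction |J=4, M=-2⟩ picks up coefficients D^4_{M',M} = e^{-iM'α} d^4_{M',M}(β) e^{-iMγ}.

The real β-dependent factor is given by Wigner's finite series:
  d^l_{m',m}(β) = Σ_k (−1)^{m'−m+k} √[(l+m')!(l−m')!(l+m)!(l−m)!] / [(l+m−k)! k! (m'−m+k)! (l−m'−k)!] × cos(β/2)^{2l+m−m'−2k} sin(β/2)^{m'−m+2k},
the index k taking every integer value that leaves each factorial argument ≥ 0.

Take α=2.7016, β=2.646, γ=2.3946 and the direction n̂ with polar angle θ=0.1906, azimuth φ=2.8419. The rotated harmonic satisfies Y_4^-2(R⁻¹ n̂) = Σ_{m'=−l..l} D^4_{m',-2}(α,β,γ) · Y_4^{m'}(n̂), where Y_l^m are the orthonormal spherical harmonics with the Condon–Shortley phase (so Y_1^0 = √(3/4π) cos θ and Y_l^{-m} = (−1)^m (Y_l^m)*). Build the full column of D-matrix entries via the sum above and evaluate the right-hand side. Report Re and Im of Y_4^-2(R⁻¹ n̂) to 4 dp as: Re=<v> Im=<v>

Re=0.0685 Im=-0.4227

Need the full column D^4_{m',-2} for m'=−4..4 at α=2.7016, β=2.646, γ=2.3946.
cos(β/2)=0.245268, sin(β/2)=0.969455
d^4_{-4,-2}: single k=2 term ⇒ +0.001083;  D = -0.001076+0.000121i
d^4_{-3,-2}: k∈[1..2] ⇒ +0.000194 -0.009078 = -0.008884;  D = -0.008411-0.002859i
d^4_{-2,-2}: k∈[0..2] ⇒ +0.000013 -0.002455 +0.047948 = +0.045506;  D = -0.032744-0.031600i
d^4_{-1,-2}: k∈[0..2] ⇒ -0.000220 +0.017155 -0.178681 = -0.161745;  D = -0.057460-0.151195i
d^4_{0,-2}: k∈[0..2] ⇒ +0.001941 -0.080866 +0.473773 = +0.394848;  D = +0.030299-0.393684i
d^4_{1,-2}: k∈[0..2] ⇒ -0.011437 +0.268021 -0.837475 = -0.580891;  D = +0.287020-0.505028i
d^4_{2,-2}: k∈[0..2] ⇒ +0.047948 -0.599281 +0.780229 = +0.228896;  D = +0.187088-0.131877i
d^4_{3,-2}: k∈[0..1] ⇒ -0.141823 +0.738584 = +0.596760;  D = -0.587748+0.103317i
d^4_{4,-2}: single k=0 term ⇒ +0.264258;  D = +0.254965+0.069463i
Y_4^{m'}(θ=0.1906,φ=2.8419) and Σ D·Y over m':
  (-0.0011+0.0001i)·(+0.0002+0.0005i)  (-0.0084-0.0029i)·(-0.0052-0.0065i)  (-0.0327-0.0316i)·(+0.0570+0.0389i)  (-0.0575-0.1512i)·(-0.3152-0.0974i)  (+0.0303-0.3937i)·(+0.6992+0.0000i)  (+0.2870-0.5050i)·(+0.3152-0.0974i)  (+0.1871-0.1319i)·(+0.0570-0.0389i)  (-0.5877+0.1033i)·(+0.0052-0.0065i)  (+0.2550+0.0695i)·(+0.0002-0.0005i)
Y_4^-2(R⁻¹ n̂) = +0.068475-0.422689i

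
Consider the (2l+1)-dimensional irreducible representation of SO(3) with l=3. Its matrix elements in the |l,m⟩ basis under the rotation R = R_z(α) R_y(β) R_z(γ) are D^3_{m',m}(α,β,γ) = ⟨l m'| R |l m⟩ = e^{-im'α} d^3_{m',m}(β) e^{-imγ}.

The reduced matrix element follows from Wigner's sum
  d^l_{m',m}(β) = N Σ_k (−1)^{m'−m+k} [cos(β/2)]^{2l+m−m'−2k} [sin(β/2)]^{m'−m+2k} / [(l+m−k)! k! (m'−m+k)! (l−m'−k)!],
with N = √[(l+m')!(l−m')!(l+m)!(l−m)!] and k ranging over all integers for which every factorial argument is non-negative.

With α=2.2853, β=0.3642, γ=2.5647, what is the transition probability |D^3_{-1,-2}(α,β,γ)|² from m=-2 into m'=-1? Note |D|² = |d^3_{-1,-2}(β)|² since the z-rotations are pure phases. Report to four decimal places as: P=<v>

First d^3_{-1,-2}(β=0.3642), then the phase factors e^{-i(-1)α} and e^{-i(-2)γ}:
c=cos(0.3642/2)=0.983466, s=sin(0.3642/2)=0.181095; N=√[2·24·1·120]=75.894664
k: max(0,(-2)−(-1))=0 … min(3+(-2),3−(-1))=1
  k=0: (−1)^1·75.8947/(24)·0.9835^5·0.1811^1 = -0.526869
  k=1: (−1)^2·75.8947/(12)·0.9835^3·0.1811^3 = +0.035730
d^3_{-1,-2}(0.3642) = -0.526869 +0.035730 = -0.491140
|D^3_{-1,-2}|² = |d^3_{-1,-2}(β)|² = (-0.491140)² = 0.241218 (the z-rotation phases have unit modulus)

P=0.2412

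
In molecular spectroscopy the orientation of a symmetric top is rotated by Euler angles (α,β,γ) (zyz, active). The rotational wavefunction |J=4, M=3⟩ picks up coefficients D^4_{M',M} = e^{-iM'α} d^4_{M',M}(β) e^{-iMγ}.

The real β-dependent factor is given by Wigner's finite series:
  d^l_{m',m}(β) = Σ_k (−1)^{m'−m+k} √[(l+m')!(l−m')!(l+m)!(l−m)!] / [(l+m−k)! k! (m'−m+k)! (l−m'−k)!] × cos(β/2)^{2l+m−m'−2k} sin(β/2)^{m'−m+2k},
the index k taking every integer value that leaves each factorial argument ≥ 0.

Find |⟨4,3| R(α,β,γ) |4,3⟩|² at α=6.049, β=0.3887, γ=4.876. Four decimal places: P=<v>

Split into d^4_{3,3}(β=0.3887) × two z-phases.
c=cos(0.3887/2)=0.981173, s=sin(0.3887/2)=0.193129; N=√[5040·1·5040·1]=5040.000000
k∈{0,1} keeps every argument non-negative
  k=0: (−1)^0·5040.0000/(5040)·0.9812^8·0.1931^0 = +0.858947
  k=1: (−1)^1·5040.0000/(720)·0.9812^6·0.1931^2 = -0.232952
d^4_{3,3}(0.3887) = +0.858947 -0.232952 = +0.625994
|D^4_{3,3}|² = |d^4_{3,3}(β)|² = (+0.625994)² = 0.391869 (the z-rotation phases have unit modulus)

P=0.3919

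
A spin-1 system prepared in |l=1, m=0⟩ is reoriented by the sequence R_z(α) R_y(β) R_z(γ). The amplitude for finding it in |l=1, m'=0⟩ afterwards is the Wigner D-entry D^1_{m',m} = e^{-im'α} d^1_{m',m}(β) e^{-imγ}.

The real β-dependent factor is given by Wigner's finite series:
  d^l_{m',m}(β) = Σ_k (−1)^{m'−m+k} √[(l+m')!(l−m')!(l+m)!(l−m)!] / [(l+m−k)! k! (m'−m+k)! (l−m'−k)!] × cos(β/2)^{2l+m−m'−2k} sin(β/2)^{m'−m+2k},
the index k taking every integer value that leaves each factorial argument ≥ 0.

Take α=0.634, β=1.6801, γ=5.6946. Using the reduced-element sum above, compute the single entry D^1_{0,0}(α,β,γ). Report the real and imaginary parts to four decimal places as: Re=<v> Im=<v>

Re=-0.1091 Im=0.0000

Split into d^1_{0,0}(β=1.6801) × two z-phases.
Half-angle: c=0.667426, s=0.744676. N=√(1·1·1·1)=1.000000
Admissible k: 0..1 (factorial args all ≥0)
  k=0: (−1)^0·1.0000/(1)·0.6674^2·0.7447^0 = +0.445457
  k=1: (−1)^1·1.0000/(1)·0.6674^0·0.7447^2 = -0.554543
d^1_{0,0}(1.6801) = +0.445457 -0.554543 = -0.109086
Attach z-rotation phases: D = e^{-i(0)(0.634)}·(-0.109086)·e^{-i(0)(5.6946)} = -0.109086+0.000000i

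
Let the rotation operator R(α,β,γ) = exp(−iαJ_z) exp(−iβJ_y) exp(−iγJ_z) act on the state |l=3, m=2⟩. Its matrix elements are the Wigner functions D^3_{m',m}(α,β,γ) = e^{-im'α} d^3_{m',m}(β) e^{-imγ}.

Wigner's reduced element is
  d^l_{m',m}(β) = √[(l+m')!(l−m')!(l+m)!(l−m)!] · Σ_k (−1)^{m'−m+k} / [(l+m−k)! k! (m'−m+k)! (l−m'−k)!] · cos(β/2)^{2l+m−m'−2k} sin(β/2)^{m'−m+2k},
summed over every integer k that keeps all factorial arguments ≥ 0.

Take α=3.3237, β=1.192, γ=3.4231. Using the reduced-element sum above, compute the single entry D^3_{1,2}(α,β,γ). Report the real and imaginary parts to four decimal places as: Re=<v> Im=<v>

Re=-0.0405 Im=0.0373

Split into d^3_{1,2}(β=1.192) × two z-phases.
c=cos(1.192/2)=0.827588, s=sin(1.192/2)=0.561337; N=√[24·2·120·1]=75.894664
The bounds max(0,m−m')=1 and min(l+m,l−m')=2 give 2 terms
  k=1: (−1)^0·75.8947/(24)·0.8276^5·0.5613^1 = +0.689117
  k=2: (−1)^1·75.8947/(12)·0.8276^3·0.5613^3 = -0.634077
d^3_{1,2}(1.192) = +0.689117 -0.634077 = +0.055040
Phases: e^{-i·(1)·3.3237}=-0.983464+0.181102i, e^{-i·(2)·3.4231}=+0.845650-0.533738i ⇒ D=-0.040455+0.037321i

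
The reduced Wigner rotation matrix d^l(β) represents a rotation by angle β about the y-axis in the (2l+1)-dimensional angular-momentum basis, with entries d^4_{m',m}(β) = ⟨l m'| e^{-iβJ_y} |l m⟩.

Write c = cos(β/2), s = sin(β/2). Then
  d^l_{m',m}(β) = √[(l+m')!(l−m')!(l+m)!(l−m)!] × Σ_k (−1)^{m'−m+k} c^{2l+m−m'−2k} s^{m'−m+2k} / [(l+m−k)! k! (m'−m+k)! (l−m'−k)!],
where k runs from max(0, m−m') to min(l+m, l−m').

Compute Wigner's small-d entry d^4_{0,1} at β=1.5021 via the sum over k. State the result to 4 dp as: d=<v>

d^4_{0,1}(β=1.5021) via Wigner's sum:
c=cos(1.5021/2)=0.730973, s=sin(1.5021/2)=0.682407; N=√[24·24·120·6]=643.987578
k∈{1,2,3,4} keeps every argument non-negative
  k=1: (−1)^0·643.9876/(144)·0.7310^7·0.6824^1 = +0.340304
  k=2: (−1)^1·643.9876/(24)·0.7310^5·0.6824^3 = -1.779516
  k=3: (−1)^2·643.9876/(24)·0.7310^3·0.6824^5 = +1.550908
  k=4: (−1)^3·643.9876/(144)·0.7310^1·0.6824^7 = -0.225278
d^4_{0,1}(1.5021) = +0.340304 -1.779516 +1.550908 -0.225278 = -0.113583

d=-0.1136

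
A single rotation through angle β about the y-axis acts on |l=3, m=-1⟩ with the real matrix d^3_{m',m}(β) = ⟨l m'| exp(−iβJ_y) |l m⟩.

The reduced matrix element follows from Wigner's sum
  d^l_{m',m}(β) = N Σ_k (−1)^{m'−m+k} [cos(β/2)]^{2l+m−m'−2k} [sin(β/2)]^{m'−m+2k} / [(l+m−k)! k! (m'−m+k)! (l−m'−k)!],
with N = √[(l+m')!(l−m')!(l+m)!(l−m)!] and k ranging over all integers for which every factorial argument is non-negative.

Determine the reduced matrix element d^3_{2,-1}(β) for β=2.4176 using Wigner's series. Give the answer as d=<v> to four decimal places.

d^3_{2,-1}(β=2.4176) via Wigner's sum:
With c≡cos(β/2)=0.354142 and s≡sin(β/2)=0.935192, N=[120·1·2·24]^{1/2}=75.894664
k∈{0,1} keeps every argument non-negative
  k=0: (−1)^3·75.8947/(12)·0.3541^3·0.9352^3 = -0.229754
  k=1: (−1)^4·75.8947/(24)·0.3541^1·0.9352^5 = +0.801089
d^3_{2,-1}(2.4176) = -0.229754 +0.801089 = +0.571334

d=0.5713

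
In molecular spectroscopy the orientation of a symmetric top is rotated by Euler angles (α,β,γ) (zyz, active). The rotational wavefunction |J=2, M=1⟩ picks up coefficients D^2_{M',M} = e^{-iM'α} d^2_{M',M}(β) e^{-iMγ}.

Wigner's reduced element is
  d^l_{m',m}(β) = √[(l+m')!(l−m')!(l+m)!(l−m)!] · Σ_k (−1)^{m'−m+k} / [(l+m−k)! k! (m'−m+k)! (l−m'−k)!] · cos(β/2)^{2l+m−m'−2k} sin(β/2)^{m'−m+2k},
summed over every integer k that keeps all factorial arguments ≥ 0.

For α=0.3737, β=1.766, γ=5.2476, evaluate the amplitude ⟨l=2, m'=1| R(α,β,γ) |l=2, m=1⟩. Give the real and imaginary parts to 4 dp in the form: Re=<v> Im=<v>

Split into d^2_{1,1}(β=1.766) × two z-phases.
With c≡cos(β/2)=0.634836 and s≡sin(β/2)=0.772647, N=[6·1·6·1]^{1/2}=6.000000
k∈{0,1} keeps every argument non-negative
  k=0: (−1)^0·6.0000/(6)·0.6348^4·0.7726^0 = +0.162423
  k=1: (−1)^1·6.0000/(2)·0.6348^2·0.7726^2 = -0.721783
d^2_{1,1}(1.766) = +0.162423 -0.721783 = -0.559360
Attach z-rotation phases: D = e^{-i(1)(0.3737)}·(-0.559360)·e^{-i(1)(5.2476)} = -0.441243-0.343786i

Re=-0.4412 Im=-0.3438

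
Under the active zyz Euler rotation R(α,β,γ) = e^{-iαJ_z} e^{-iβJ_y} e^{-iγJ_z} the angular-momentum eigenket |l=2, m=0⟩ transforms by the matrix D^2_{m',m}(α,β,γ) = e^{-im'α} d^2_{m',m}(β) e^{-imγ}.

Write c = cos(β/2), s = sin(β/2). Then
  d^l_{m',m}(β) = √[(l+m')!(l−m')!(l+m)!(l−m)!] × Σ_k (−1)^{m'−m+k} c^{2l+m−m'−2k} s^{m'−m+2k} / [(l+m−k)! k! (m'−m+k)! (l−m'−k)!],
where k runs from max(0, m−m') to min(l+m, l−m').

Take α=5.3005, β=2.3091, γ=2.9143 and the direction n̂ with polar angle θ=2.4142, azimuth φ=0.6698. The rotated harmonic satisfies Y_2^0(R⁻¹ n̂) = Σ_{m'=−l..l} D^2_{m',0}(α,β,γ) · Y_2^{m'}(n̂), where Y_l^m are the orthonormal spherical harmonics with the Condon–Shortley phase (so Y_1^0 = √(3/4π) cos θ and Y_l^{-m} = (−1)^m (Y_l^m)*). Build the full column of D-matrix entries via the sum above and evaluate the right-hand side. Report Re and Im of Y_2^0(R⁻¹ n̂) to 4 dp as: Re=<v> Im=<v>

Re=-0.1129 Im=0.0000

Need the full column D^2_{m',0} for m'=−2..2 at α=5.3005, β=2.3091, γ=2.9143.
cos(β/2)=0.404330, sin(β/2)=0.914613
d^2_{-2,0}: single k=2 term ⇒ +0.334983;  D = -0.128773-0.309243i
d^2_{-1,0}: k∈[1..2] ⇒ +0.148089 -0.757747 = -0.609658;  D = -0.338232+0.507230i
d^2_{0,0}: k∈[0..2] ⇒ +0.026727 -0.547025 +0.699761 = +0.179463;  D = +0.179463+0.000000i
d^2_{1,0}: k∈[0..1] ⇒ -0.148089 +0.757747 = +0.609658;  D = +0.338232+0.507230i
d^2_{2,0}: single k=0 term ⇒ +0.334983;  D = -0.128773+0.309243i
Y_2^{m'}(θ=2.4142,φ=0.6698) and Σ D·Y over m':
  (-0.1288-0.3092i)·(+0.0391-0.1662i)  (-0.3382+0.5072i)·(-0.3008+0.2382i)  (+0.1795+0.0000i)·(+0.2125+0.0000i)  (+0.3382+0.5072i)·(+0.3008+0.2382i)  (-0.1288+0.3092i)·(+0.0391+0.1662i)
Y_2^0(R⁻¹ n̂) = -0.112940+0.000000i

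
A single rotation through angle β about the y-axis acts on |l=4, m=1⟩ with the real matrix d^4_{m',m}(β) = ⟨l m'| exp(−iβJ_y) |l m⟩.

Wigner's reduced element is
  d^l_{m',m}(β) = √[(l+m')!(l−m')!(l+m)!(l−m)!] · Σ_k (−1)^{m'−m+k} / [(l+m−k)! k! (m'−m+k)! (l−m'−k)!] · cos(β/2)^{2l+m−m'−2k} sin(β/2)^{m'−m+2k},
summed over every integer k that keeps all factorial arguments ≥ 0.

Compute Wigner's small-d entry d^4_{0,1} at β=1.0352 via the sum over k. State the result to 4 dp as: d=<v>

d=-0.2887

d^4_{0,1}(β=1.0352) via Wigner's sum:
Half-angle: c=0.869009, s=0.494796. N=√(24·24·120·6)=643.987578
The bounds max(0,m−m')=1 and min(l+m,l−m')=4 give 4 terms
  k=1: (−1)^0·643.9876/(144)·0.8690^7·0.4948^1 = +0.828155
  k=2: (−1)^1·643.9876/(24)·0.8690^5·0.4948^3 = -1.610892
  k=3: (−1)^2·643.9876/(24)·0.8690^3·0.4948^5 = +0.522240
  k=4: (−1)^3·643.9876/(144)·0.8690^1·0.4948^7 = -0.028218
d^4_{0,1}(1.0352) = +0.828155 -1.610892 +0.522240 -0.028218 = -0.288715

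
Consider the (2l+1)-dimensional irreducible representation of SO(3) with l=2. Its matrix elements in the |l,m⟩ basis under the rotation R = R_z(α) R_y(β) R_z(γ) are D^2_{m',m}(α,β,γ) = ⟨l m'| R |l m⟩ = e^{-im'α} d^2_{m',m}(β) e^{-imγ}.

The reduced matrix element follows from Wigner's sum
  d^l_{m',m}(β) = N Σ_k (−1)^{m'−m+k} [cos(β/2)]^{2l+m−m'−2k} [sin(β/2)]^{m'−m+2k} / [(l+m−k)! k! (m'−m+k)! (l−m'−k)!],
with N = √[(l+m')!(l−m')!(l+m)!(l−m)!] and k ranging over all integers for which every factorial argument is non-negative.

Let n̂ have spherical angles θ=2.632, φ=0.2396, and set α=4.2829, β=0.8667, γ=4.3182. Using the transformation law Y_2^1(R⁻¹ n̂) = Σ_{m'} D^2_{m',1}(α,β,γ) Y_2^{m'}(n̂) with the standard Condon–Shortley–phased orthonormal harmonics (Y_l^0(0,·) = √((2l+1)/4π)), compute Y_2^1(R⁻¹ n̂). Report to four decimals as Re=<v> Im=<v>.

Re=-0.3280 Im=0.1761

Need the full column D^2_{m',1} for m'=−2..2 at α=4.2829, β=0.8667, γ=4.3182.
cos(β/2)=0.907564, sin(β/2)=0.419913
d^2_{-2,1}: single k=3 term ⇒ +0.134396;  D = -0.060241-0.120139i
d^2_{-1,1}: k∈[2..3] ⇒ +0.435708 -0.031091 = +0.404617;  D = +0.404365-0.014280i
d^2_{0,1}: k∈[1..2] ⇒ +0.768896 -0.164601 = +0.604295;  D = -0.232085+0.557950i
d^2_{1,1}: k∈[0..1] ⇒ +0.678437 -0.435708 = +0.242729;  D = -0.164941-0.178078i
d^2_{2,1}: single k=0 term ⇒ -0.627801;  D = -0.596397+0.196072i
Y_2^{m'}(θ=2.632,φ=0.2396) and Σ D·Y over m':
  (-0.0602-0.1201i)·(+0.0816-0.0424i)  (+0.4044-0.0143i)·(-0.3196+0.0781i)  (-0.2321+0.5580i)·(+0.4056+0.0000i)  (-0.1649-0.1781i)·(+0.3196+0.0781i)  (-0.5964+0.1961i)·(+0.0816+0.0424i)
Y_2^1(R⁻¹ n̂) = -0.328025+0.176132i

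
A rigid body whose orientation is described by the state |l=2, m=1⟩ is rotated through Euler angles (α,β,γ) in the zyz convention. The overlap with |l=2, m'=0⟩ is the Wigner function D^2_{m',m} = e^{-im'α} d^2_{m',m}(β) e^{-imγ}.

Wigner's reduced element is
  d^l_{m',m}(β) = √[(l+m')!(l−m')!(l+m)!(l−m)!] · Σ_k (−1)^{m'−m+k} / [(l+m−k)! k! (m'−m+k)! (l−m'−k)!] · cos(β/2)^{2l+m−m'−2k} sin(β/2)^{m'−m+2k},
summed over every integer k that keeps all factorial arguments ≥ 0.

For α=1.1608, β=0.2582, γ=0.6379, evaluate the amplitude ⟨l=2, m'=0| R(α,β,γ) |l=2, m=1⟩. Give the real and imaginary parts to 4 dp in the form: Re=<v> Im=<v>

First d^2_{0,1}(β=0.2582), then the phase factors e^{-i(0)α} and e^{-i(1)γ}:
Half-angle: c=0.991678, s=0.128742. N=√(2·2·6·1)=4.898979
k: max(0,(1)−(0))=1 … min(2+(1),2−(0))=2
  k=1: (−1)^0·4.8990/(2)·0.9917^3·0.1287^1 = +0.307544
  k=2: (−1)^1·4.8990/(2)·0.9917^1·0.1287^3 = -0.005183
d^2_{0,1}(0.2582) = +0.307544 -0.005183 = +0.302361
Phases: e^{-i·(0)·1.1608}=+1.000000+0.000000i, e^{-i·(1)·0.6379}=+0.803348-0.595510i ⇒ D=+0.242901-0.180059i

Re=0.2429 Im=-0.1801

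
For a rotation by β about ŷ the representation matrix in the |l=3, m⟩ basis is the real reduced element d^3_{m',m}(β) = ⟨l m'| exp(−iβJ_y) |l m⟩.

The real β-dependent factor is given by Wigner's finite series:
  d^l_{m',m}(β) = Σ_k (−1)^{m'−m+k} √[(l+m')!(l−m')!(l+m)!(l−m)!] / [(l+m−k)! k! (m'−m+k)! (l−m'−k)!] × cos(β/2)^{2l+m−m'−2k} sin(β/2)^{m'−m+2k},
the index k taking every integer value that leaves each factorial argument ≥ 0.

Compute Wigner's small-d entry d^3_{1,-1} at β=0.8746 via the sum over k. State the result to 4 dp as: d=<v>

d=0.5193

d^3_{1,-1}(β=0.8746) via Wigner's sum:
Half-angle: c=0.905898, s=0.423495. N=√(24·2·2·24)=48.000000
k∈{0,1,2} keeps every argument non-negative
  k=0: (−1)^2·48.0000/(8)·0.9059^4·0.4235^2 = +0.724713
  k=1: (−1)^3·48.0000/(6)·0.9059^2·0.4235^4 = -0.211175
  k=2: (−1)^4·48.0000/(48)·0.9059^0·0.4235^6 = +0.005769
d^3_{1,-1}(0.8746) = +0.724713 -0.211175 +0.005769 = +0.519307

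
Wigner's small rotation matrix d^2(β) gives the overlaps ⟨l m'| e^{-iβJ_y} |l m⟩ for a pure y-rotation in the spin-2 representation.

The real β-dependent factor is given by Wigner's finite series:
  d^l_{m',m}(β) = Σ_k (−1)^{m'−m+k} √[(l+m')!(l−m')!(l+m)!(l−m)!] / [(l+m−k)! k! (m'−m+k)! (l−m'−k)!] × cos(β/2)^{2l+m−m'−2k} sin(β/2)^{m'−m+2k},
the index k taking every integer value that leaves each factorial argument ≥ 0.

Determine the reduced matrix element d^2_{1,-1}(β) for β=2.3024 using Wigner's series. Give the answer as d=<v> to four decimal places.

d^2_{1,-1}(β=2.3024) via Wigner's sum:
Half-angle: c=0.407392, s=0.913253. N=√(6·1·1·6)=6.000000
Admissible k: 0..1 (factorial args all ≥0)
  k=0: (−1)^2·6.0000/(2)·0.4074^2·0.9133^2 = +0.415268
  k=1: (−1)^3·6.0000/(6)·0.4074^0·0.9133^4 = -0.695609
d^2_{1,-1}(2.3024) = +0.415268 -0.695609 = -0.280341

d=-0.2803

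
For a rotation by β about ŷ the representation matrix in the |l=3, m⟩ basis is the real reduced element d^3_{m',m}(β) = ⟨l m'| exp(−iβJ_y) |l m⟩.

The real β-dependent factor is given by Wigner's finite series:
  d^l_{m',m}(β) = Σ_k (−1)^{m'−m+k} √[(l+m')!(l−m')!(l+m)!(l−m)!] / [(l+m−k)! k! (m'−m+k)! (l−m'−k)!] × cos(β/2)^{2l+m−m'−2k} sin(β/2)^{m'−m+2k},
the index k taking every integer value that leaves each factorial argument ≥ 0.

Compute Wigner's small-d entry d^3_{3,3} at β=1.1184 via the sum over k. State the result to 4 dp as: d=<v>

d=0.3710

d^3_{3,3}(β=1.1184) via Wigner's sum:
Half-angle: c=0.847680, s=0.530508. N=√(720·1·720·1)=720.000000
k∈{0} keeps every argument non-negative
  k=0: (−1)^0·720.0000/(720)·0.8477^6·0.5305^0 = +0.371015
d^3_{3,3}(1.1184) = +0.371015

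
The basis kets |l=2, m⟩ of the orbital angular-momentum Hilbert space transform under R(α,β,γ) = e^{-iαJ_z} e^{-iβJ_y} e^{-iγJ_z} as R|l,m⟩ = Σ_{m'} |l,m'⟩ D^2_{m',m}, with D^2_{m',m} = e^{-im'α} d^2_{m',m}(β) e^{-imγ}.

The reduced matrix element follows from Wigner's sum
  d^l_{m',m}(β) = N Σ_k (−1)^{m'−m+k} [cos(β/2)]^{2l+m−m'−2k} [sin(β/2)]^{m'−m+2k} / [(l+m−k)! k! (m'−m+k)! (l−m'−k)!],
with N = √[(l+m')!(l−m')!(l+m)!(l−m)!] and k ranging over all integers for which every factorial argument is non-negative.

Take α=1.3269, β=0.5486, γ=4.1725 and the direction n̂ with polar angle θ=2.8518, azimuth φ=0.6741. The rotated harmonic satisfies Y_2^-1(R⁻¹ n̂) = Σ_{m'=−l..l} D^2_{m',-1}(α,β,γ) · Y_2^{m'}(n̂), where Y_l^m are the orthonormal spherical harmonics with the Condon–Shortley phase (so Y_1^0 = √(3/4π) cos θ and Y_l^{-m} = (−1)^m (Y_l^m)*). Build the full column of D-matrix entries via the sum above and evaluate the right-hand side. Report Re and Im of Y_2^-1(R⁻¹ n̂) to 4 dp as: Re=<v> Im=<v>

Need the full column D^2_{m',-1} for m'=−2..2 at α=1.3269, β=0.5486, γ=4.1725.
cos(β/2)=0.962615, sin(β/2)=0.270873
d^2_{-2,-1}: single k=1 term ⇒ +0.483230;  D = +0.413695+0.249736i
d^2_{-1,-1}: k∈[0..1] ⇒ +0.858639 -0.203966 = +0.654673;  D = +0.463669-0.462176i
d^2_{0,-1}: k∈[0..1] ⇒ -0.591834 +0.046863 = -0.544971;  D = +0.280137+0.467457i
d^2_{1,-1}: k∈[0..1] ⇒ +0.203966 -0.005383 = +0.198583;  D = -0.189947+0.057925i
d^2_{2,-1}: single k=0 term ⇒ -0.038263;  D = -0.001992-0.038211i
Y_2^{m'}(θ=2.8518,φ=0.6741) and Σ D·Y over m':
  (+0.4137+0.2497i)·(+0.0070-0.0308i)  (+0.4637-0.4622i)·(-0.1653+0.1321i)  (+0.2801+0.4675i)·(+0.5535+0.0000i)  (-0.1899+0.0579i)·(+0.1653+0.1321i)  (-0.0020-0.0382i)·(+0.0070+0.0308i)
Y_2^-1(R⁻¹ n̂) = +0.112139+0.369541i

Re=0.1121 Im=0.3695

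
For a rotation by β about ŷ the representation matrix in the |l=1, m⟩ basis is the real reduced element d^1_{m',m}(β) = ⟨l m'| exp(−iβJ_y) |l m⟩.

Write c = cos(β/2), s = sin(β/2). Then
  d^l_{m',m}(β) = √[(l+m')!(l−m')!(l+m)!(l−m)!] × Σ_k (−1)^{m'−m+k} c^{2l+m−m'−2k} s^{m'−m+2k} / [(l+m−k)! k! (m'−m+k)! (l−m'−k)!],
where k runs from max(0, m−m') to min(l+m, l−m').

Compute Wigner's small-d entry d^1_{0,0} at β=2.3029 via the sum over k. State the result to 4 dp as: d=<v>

d=-0.6684

d^1_{0,0}(β=2.3029) via Wigner's sum:
Half-angle: c=0.407164, s=0.913355. N=√(1·1·1·1)=1.000000
The bounds max(0,m−m')=0 and min(l+m,l−m')=1 give 2 terms
  k=0: (−1)^0·1.0000/(1)·0.4072^2·0.9134^0 = +0.165782
  k=1: (−1)^1·1.0000/(1)·0.4072^0·0.9134^2 = -0.834218
d^1_{0,0}(2.3029) = +0.165782 -0.834218 = -0.668436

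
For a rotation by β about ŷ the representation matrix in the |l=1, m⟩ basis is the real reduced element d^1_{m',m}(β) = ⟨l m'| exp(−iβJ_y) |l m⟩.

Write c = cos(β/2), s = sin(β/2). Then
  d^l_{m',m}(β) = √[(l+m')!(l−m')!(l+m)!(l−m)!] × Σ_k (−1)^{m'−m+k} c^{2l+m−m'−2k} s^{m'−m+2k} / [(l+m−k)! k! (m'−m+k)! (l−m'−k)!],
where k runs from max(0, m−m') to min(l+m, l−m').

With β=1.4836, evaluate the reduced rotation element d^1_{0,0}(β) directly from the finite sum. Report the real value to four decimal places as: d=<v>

d=0.0871

d^1_{0,0}(β=1.4836) via Wigner's sum:
With c≡cos(β/2)=0.737254 and s≡sin(β/2)=0.675616, N=[1·1·1·1]^{1/2}=1.000000
The bounds max(0,m−m')=0 and min(l+m,l−m')=1 give 2 terms
  k=0: (−1)^0·1.0000/(1)·0.7373^2·0.6756^0 = +0.543543
  k=1: (−1)^1·1.0000/(1)·0.7373^0·0.6756^2 = -0.456457
d^1_{0,0}(1.4836) = +0.543543 -0.456457 = +0.087086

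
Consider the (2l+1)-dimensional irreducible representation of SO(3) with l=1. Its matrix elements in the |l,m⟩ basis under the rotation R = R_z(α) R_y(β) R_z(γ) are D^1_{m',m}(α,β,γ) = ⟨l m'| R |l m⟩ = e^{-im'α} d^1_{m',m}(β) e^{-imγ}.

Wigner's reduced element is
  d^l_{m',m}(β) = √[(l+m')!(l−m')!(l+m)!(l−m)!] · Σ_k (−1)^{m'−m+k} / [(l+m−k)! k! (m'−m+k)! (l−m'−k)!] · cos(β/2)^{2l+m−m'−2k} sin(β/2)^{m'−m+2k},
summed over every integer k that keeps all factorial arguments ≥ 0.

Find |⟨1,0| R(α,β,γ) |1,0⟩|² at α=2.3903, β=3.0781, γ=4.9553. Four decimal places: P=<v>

First d^1_{0,0}(β=3.0781), then the phase factors e^{-i(0)α} and e^{-i(0)γ}:
c=cos(3.0781/2)=0.031741, s=sin(3.0781/2)=0.999496; N=√[1·1·1·1]=1.000000
k∈{0,1} keeps every argument non-negative
  k=0: (−1)^0·1.0000/(1)·0.0317^2·0.9995^0 = +0.001007
  k=1: (−1)^1·1.0000/(1)·0.0317^0·0.9995^2 = -0.998993
d^1_{0,0}(3.0781) = +0.001007 -0.998993 = -0.997985
|D^1_{0,0}|² = |d^1_{0,0}(β)|² = (-0.997985)² = 0.995974 (the z-rotation phases have unit modulus)

P=0.9960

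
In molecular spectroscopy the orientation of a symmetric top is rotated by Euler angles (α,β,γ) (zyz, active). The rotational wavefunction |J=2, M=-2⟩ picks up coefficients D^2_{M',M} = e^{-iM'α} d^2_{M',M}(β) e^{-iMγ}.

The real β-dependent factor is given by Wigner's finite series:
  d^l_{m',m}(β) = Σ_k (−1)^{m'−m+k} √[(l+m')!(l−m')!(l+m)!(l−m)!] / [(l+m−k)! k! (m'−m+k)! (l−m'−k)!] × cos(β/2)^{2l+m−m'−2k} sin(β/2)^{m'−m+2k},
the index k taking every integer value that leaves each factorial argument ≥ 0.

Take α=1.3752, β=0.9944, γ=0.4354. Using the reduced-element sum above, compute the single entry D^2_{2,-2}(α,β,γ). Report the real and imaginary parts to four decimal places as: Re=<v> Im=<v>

D^2_{2,-2}(1.3752,0.9944,0.4354) = e^{-i·2·1.3752}·d^2_{2,-2}(0.9944)·e^{-i·-2·0.4354}. Compute d first:
c=cos(0.9944/2)=0.878922, s=sin(0.9944/2)=0.476966; N=√[24·1·1·24]=24.000000
Admissible k: 0..0 (factorial args all ≥0)
  k=0: (−1)^4·24.0000/(24)·0.8789^0·0.4770^4 = +0.051755
d^2_{2,-2}(0.9944) = +0.051755
D = (-0.924455-0.381291i)·(+0.051755)·(+0.644215+0.764845i) = -0.015729-0.049307i

Re=-0.0157 Im=-0.0493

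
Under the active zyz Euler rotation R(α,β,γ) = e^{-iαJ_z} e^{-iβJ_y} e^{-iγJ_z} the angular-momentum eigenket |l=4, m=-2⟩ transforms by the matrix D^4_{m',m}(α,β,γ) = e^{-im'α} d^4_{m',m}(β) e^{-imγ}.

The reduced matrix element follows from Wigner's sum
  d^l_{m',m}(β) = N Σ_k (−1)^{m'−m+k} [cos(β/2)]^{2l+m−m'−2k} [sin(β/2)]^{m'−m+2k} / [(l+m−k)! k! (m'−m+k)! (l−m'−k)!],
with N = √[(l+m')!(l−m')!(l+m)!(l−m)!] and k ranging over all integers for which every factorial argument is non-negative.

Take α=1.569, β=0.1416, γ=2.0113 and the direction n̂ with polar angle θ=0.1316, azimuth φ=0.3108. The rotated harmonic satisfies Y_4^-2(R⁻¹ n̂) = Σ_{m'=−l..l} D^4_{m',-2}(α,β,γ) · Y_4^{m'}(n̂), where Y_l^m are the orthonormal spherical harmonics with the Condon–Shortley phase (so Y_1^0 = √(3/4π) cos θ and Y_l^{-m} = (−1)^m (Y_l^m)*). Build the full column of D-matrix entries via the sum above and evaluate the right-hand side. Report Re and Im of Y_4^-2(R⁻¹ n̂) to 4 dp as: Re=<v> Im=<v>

Need the full column D^4_{m',-2} for m'=−4..4 at α=1.569, β=0.1416, γ=2.0113.
cos(β/2)=0.997495, sin(β/2)=0.070741
d^4_{-4,-2}: single k=2 term ⇒ +0.026085;  D = -0.016744-0.020001i
d^4_{-3,-2}: k∈[1..2] ⇒ +0.260081 -0.003924 = +0.256157;  D = -0.196713+0.164074i
d^4_{-2,-2}: k∈[0..2] ⇒ +0.980133 -0.059154 +0.000372 = +0.921350;  D = +0.588873+0.708600i
d^4_{-1,-2}: k∈[0..2] ⇒ -0.294904 +0.007416 -0.000025 = -0.287513;  D = -0.221453+0.183364i
d^4_{0,-2}: k∈[0..2] ⇒ +0.046766 -0.000627 +0.000001 = +0.046139;  D = -0.029362-0.035591i
d^4_{1,-2}: k∈[0..2] ⇒ -0.004944 +0.000037 -0.000000 = -0.004907;  D = +0.003791-0.003116i
d^4_{2,-2}: k∈[0..2] ⇒ +0.000372 -0.000001 +0.000000 = +0.000370;  D = +0.000235+0.000287i
d^4_{3,-2}: k∈[0..1] ⇒ -0.000020 +0.000000 = -0.000020;  D = -0.000015+0.000012i
d^4_{4,-2}: single k=0 term ⇒ +0.000001;  D = -0.000000-0.000001i
Y_4^{m'}(θ=0.1316,φ=0.3108) and Σ D·Y over m':
  (-0.0167-0.0200i)·(+0.0000-0.0001i)  (-0.1967+0.1641i)·(+0.0017-0.0023i)  (+0.5889+0.7086i)·(+0.0275-0.0197i)  (-0.2215+0.1834i)·(+0.2273-0.0730i)  (-0.0294-0.0356i)·(+0.7745+0.0000i)  (+0.0038-0.0031i)·(-0.2273-0.0730i)  (+0.0002+0.0003i)·(+0.0275+0.0197i)  (-0.0000+0.0000i)·(-0.0017-0.0023i)  (-0.0000-0.0000i)·(+0.0000+0.0001i)
Y_4^-2(R⁻¹ n̂) = -0.030555+0.039342i

Re=-0.0306 Im=0.0393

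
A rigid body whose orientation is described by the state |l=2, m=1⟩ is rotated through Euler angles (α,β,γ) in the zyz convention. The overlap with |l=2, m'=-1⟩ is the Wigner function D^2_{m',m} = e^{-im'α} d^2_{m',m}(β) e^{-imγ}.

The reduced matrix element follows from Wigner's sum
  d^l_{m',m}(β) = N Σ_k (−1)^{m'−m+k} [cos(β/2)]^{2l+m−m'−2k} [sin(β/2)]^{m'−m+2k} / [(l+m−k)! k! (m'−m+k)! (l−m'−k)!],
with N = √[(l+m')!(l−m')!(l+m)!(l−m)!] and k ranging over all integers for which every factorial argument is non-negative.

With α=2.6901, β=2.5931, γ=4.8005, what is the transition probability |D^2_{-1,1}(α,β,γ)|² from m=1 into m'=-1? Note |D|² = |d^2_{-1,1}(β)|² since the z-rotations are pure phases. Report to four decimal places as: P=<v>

P=0.4288

D^2_{-1,1}(2.6901,2.5931,4.8005) = e^{-i·-1·2.6901}·d^2_{-1,1}(2.5931)·e^{-i·1·4.8005}. Compute d first:
Half-angle: c=0.270822, s=0.962630. N=√(1·6·6·1)=6.000000
k: max(0,(1)−(-1))=2 … min(2+(1),2−(-1))=3
  k=2: (−1)^0·6.0000/(2)·0.2708^2·0.9626^2 = +0.203895
  k=3: (−1)^1·6.0000/(6)·0.2708^0·0.9626^4 = -0.858691
d^2_{-1,1}(2.5931) = +0.203895 -0.858691 = -0.654796
|D^2_{-1,1}|² = |d^2_{-1,1}(β)|² = (-0.654796)² = 0.428758 (the z-rotation phases have unit modulus)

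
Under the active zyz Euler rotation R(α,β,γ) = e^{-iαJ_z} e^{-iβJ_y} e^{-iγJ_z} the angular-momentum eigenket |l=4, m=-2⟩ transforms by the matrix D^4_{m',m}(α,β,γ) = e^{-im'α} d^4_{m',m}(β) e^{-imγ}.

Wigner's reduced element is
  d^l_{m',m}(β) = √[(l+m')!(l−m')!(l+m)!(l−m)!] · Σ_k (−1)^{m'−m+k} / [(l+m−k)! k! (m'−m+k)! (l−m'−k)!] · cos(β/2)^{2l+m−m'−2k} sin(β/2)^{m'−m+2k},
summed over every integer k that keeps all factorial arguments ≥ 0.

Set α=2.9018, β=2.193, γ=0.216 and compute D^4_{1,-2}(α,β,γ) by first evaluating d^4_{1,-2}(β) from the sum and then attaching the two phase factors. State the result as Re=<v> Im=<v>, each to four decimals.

D^4_{1,-2}(2.9018,2.193,0.216) = e^{-i·1·2.9018}·d^4_{1,-2}(2.193)·e^{-i·-2·0.216}. Compute d first:
Half-angle: c=0.456713, s=0.889614. N=√(120·6·2·720)=1018.233765
k∈{0,1,2} keeps every argument non-negative
  k=0: (−1)^3·1018.2338/(72)·0.4567^5·0.8896^3 = -0.197850
  k=1: (−1)^4·1018.2338/(48)·0.4567^3·0.8896^5 = +1.126014
  k=2: (−1)^5·1018.2338/(240)·0.4567^1·0.8896^7 = -0.854460
d^4_{1,-2}(2.193) = -0.197850 +1.126014 -0.854460 = +0.073705
D = (-0.971387-0.237501i)·(+0.073705)·(+0.908130+0.418688i) = -0.057690-0.045873i

Re=-0.0577 Im=-0.0459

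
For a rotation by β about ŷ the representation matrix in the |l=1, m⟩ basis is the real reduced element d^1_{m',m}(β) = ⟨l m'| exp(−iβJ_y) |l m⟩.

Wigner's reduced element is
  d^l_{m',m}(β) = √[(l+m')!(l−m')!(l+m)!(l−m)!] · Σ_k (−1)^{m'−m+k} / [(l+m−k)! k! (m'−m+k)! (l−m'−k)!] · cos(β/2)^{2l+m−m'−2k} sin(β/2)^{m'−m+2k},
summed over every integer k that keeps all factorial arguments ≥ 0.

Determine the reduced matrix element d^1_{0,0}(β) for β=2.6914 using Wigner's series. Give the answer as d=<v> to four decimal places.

d=-0.9004

d^1_{0,0}(β=2.6914) via Wigner's sum:
With c≡cos(β/2)=0.223200 and s≡sin(β/2)=0.974773, N=[1·1·1·1]^{1/2}=1.000000
The bounds max(0,m−m')=0 and min(l+m,l−m')=1 give 2 terms
  k=0: (−1)^0·1.0000/(1)·0.2232^2·0.9748^0 = +0.049818
  k=1: (−1)^1·1.0000/(1)·0.2232^0·0.9748^2 = -0.950182
d^1_{0,0}(2.6914) = +0.049818 -0.950182 = -0.900363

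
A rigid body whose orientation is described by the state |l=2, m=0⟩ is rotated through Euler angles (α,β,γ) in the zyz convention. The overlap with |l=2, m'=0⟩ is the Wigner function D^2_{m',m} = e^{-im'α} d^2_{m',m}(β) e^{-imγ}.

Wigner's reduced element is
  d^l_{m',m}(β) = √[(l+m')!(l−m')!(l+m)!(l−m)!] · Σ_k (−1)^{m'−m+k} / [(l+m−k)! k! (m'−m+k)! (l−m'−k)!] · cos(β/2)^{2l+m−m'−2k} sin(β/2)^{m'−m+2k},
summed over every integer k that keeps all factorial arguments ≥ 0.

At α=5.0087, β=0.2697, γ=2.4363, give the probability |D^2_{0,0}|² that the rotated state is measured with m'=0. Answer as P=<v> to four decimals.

D^2_{0,0}(5.0087,0.2697,2.4363) = e^{-i·0·5.0087}·d^2_{0,0}(0.2697)·e^{-i·0·2.4363}. Compute d first:
With c≡cos(β/2)=0.990922 and s≡sin(β/2)=0.134442, N=[2·2·2·2]^{1/2}=4.000000
Admissible k: 0..2 (factorial args all ≥0)
  k=0: (−1)^0·4.0000/(4)·0.9909^4·0.1344^0 = +0.964178
  k=1: (−1)^1·4.0000/(1)·0.9909^2·0.1344^2 = -0.070991
  k=2: (−1)^2·4.0000/(4)·0.9909^0·0.1344^4 = +0.000327
d^2_{0,0}(0.2697) = +0.964178 -0.070991 +0.000327 = +0.893513
|D^2_{0,0}|² = |d^2_{0,0}(β)|² = (+0.893513)² = 0.798365 (the z-rotation phases have unit modulus)

P=0.7984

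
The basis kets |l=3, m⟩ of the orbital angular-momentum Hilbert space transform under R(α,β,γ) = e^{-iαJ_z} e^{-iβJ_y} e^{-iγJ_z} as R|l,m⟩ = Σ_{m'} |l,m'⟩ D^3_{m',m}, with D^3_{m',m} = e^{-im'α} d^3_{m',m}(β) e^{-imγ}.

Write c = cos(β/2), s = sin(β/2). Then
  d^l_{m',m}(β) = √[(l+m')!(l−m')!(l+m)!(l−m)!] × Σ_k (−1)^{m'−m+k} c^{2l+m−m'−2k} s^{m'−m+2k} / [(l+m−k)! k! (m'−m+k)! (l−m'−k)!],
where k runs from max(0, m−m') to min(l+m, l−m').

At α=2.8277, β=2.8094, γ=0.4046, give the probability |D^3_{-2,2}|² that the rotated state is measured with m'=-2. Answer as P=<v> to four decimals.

D^3_{-2,2}(2.8277,2.8094,0.4046) = e^{-i·-2·2.8277}·d^3_{-2,2}(2.8094)·e^{-i·2·0.4046}. Compute d first:
Half-angle: c=0.165334, s=0.986238. N=√(1·120·120·1)=120.000000
k: max(0,(2)−(-2))=4 … min(3+(2),3−(-2))=5
  k=4: (−1)^0·120.0000/(24)·0.1653^2·0.9862^4 = +0.129306
  k=5: (−1)^1·120.0000/(120)·0.1653^0·0.9862^6 = -0.920216
d^3_{-2,2}(2.8094) = +0.129306 -0.920216 = -0.790909
|D^3_{-2,2}|² = |d^3_{-2,2}(β)|² = (-0.790909)² = 0.625538 (the z-rotation phases have unit modulus)

P=0.6255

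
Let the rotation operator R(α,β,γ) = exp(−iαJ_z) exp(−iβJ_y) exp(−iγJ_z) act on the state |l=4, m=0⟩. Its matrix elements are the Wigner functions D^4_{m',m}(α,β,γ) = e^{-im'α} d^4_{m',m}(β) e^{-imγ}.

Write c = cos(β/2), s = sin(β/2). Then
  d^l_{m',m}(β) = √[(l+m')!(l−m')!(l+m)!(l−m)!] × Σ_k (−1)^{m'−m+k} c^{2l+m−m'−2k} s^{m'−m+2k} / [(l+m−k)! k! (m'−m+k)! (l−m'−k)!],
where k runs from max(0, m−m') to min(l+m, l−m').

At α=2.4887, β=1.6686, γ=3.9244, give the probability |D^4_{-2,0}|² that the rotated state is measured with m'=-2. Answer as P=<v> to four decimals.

Split into d^4_{-2,0}(β=1.6686) × two z-phases.
Half-angle: c=0.671696, s=0.740827. N=√(2·720·24·24)=910.735966
The bounds max(0,m−m')=2 and min(l+m,l−m')=4 give 3 terms
  k=2: (−1)^0·910.7360/(96)·0.6717^6·0.7408^2 = +0.478181
  k=3: (−1)^1·910.7360/(36)·0.6717^4·0.7408^4 = -1.551130
  k=4: (−1)^2·910.7360/(96)·0.6717^2·0.7408^6 = +0.707565
d^4_{-2,0}(1.6686) = +0.478181 -1.551130 +0.707565 = -0.365384
|D^4_{-2,0}|² = |d^4_{-2,0}(β)|² = (-0.365384)² = 0.133505 (the z-rotation phases have unit modulus)

P=0.1335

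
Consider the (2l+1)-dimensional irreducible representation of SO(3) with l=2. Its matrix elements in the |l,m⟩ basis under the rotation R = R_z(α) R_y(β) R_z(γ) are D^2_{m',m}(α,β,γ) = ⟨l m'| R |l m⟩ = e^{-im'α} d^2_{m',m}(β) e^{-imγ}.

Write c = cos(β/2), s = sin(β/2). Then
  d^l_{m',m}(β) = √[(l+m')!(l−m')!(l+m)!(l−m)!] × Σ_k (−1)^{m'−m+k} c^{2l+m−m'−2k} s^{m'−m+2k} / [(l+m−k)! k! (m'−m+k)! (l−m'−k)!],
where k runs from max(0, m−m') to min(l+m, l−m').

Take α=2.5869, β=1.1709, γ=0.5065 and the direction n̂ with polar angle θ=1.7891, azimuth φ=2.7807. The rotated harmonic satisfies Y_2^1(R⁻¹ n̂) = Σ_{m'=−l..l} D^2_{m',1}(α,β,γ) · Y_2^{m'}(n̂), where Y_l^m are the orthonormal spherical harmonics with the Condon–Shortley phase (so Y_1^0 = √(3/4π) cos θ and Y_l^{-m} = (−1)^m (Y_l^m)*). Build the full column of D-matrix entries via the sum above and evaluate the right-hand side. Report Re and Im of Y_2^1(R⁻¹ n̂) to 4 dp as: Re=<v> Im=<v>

Need the full column D^2_{m',1} for m'=−2..2 at α=2.5869, β=1.1709, γ=0.5065.
cos(β/2)=0.833464, sin(β/2)=0.552574
d^2_{-2,1}: single k=3 term ⇒ +0.281248;  D = -0.012677-0.280962i
d^2_{-1,1}: k∈[2..3] ⇒ +0.636321 -0.093232 = +0.543089;  D = -0.264936+0.474083i
d^2_{0,1}: k∈[1..2] ⇒ +0.783657 -0.344457 = +0.439201;  D = +0.384058-0.213065i
d^2_{1,1}: k∈[0..1] ⇒ +0.482554 -0.636321 = -0.153766;  D = +0.153588+0.007408i
d^2_{2,1}: single k=0 term ⇒ -0.639854;  D = -0.527049-0.362811i
Y_2^{m'}(θ=1.7891,φ=2.7807) and Σ D·Y over m':
  (-0.0127-0.2810i)·(+0.2763+0.2433i)  (-0.2649+0.4741i)·(+0.1528+0.0577i)  (+0.3841-0.2131i)·(-0.2710+0.0000i)  (+0.1536+0.0074i)·(-0.1528+0.0577i)  (-0.5270-0.3628i)·(+0.2763-0.2433i)
Y_2^1(R⁻¹ n̂) = -0.364877+0.069854i

Re=-0.3649 Im=0.0699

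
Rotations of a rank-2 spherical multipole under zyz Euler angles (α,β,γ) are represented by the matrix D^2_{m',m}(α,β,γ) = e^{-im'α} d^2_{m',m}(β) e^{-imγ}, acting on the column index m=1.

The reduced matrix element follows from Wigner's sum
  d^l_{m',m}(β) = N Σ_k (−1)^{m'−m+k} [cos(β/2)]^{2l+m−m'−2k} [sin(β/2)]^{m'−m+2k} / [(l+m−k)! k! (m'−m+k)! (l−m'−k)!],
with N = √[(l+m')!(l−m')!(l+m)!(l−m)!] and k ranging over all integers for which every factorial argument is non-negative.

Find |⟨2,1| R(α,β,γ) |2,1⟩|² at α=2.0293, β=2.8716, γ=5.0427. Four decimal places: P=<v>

P=0.0028

Split into d^2_{1,1}(β=2.8716) × two z-phases.
With c≡cos(β/2)=0.134587 and s≡sin(β/2)=0.990902, N=[6·1·6·1]^{1/2}=6.000000
k∈{0,1} keeps every argument non-negative
  k=0: (−1)^0·6.0000/(6)·0.1346^4·0.9909^0 = +0.000328
  k=1: (−1)^1·6.0000/(2)·0.1346^2·0.9909^2 = -0.053356
d^2_{1,1}(2.8716) = +0.000328 -0.053356 = -0.053028
|D^2_{1,1}|² = |d^2_{1,1}(β)|² = (-0.053028)² = 0.002812 (the z-rotation phases have unit modulus)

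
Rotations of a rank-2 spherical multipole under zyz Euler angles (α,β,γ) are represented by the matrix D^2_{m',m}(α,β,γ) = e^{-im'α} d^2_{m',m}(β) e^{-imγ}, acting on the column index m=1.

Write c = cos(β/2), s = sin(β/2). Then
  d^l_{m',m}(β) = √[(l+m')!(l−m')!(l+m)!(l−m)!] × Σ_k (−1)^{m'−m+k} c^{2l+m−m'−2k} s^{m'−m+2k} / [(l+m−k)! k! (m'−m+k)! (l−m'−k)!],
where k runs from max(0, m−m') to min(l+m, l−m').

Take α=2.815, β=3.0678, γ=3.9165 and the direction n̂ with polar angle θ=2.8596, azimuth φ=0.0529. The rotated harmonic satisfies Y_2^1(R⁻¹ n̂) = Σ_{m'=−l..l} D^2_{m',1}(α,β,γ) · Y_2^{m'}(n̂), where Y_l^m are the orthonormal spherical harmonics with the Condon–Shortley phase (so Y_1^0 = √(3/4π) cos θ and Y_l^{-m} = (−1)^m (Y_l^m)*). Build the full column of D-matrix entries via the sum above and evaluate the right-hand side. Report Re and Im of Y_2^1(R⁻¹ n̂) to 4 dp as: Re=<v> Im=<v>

Need the full column D^2_{m',1} for m'=−2..2 at α=2.815, β=3.0678, γ=3.9165.
cos(β/2)=0.036888, sin(β/2)=0.999319
d^2_{-2,1}: single k=3 term ⇒ +0.073625;  D = -0.010471+0.072877i
d^2_{-1,1}: k∈[2..3] ⇒ +0.004077 -0.997280 = -0.993204;  D = -0.449185+0.885825i
d^2_{0,1}: k∈[1..2] ⇒ +0.000123 -0.090172 = -0.090049;  D = +0.064339-0.063003i
d^2_{1,1}: k∈[0..1] ⇒ +0.000002 -0.004077 = -0.004075;  D = -0.003672+0.001766i
d^2_{2,1}: single k=0 term ⇒ -0.000100;  D = +0.000100-0.000012i
Y_2^{m'}(θ=2.8596,φ=0.0529) and Σ D·Y over m':
  (-0.0105+0.0729i)·(+0.0297-0.0032i)  (-0.4492+0.8858i)·(-0.2062+0.0109i)  (+0.0643-0.0630i)·(+0.5575+0.0000i)  (-0.0037+0.0018i)·(+0.2062+0.0109i)  (+0.0001-0.0000i)·(+0.0297+0.0032i)
Y_2^1(R⁻¹ n̂) = +0.117965-0.220160i

Re=0.1180 Im=-0.2202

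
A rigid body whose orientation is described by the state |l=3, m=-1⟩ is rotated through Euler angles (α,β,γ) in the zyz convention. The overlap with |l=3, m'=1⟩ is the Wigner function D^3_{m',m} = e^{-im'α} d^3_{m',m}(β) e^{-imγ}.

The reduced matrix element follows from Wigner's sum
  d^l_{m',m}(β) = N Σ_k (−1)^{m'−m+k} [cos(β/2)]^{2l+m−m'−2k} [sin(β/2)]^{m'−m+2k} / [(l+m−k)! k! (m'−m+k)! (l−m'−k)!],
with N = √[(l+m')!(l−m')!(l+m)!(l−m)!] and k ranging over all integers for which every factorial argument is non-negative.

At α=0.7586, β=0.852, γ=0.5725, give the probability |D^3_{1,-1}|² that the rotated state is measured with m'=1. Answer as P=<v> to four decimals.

Split into d^3_{1,-1}(β=0.852) × two z-phases.
With c≡cos(β/2)=0.910626 and s≡sin(β/2)=0.413232, N=[24·2·2·24]^{1/2}=48.000000
k∈{0,1,2} keeps every argument non-negative
  k=0: (−1)^2·48.0000/(8)·0.9106^4·0.4132^2 = +0.704528
  k=1: (−1)^3·48.0000/(6)·0.9106^2·0.4132^4 = -0.193439
  k=2: (−1)^4·48.0000/(48)·0.9106^0·0.4132^6 = +0.004979
d^3_{1,-1}(0.852) = +0.704528 -0.193439 +0.004979 = +0.516068
|D^3_{1,-1}|² = |d^3_{1,-1}(β)|² = (+0.516068)² = 0.266327 (the z-rotation phases have unit modulus)

P=0.2663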